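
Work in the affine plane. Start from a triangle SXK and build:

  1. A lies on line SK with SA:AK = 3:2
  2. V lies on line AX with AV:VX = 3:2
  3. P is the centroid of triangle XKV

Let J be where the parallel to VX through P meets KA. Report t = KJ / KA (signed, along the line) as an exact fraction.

t = 2/3

Set S = (0, 0), X = (1, 0), K = (0, 1); any affine frame gives the same invariant.
1. A lies on line SK with SA:AK = 3:2 ⇒ A = (0, 3/5)
2. V lies on line AX with AV:VX = 3:2 ⇒ V = (3/5, 6/25)
3. P is the centroid of triangle XKV ⇒ P = (8/15, 31/75)
through P parallel to VX: direction (2/5, -6/25); meets KA at J = (0, 11/15)
J = K + t·(A−K) with t = 2/3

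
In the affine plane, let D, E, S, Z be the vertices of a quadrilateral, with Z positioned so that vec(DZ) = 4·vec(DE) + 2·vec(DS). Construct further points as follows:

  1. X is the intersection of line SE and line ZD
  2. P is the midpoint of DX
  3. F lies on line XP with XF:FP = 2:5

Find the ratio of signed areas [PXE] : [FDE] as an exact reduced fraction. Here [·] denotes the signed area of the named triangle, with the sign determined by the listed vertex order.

[PXE]:[FDE] = -7/12

Assign D = (0, 0), E = (1, 0), S = (0, 1), Z = (4, 2) — the answer is frame-independent, so this choice is without loss of generality.
1. X is the intersection of line SE and line ZD ⇒ X = (2/3, 1/3)
2. P is the midpoint of DX ⇒ P = (1/3, 1/6)
3. F lies on line XP with XF:FP = 2:5 ⇒ F = (4/7, 2/7)
2·[PXE] = -1/6, 2·[FDE] = 2/7
[PXE]:[FDE] = -1/6:2/7 = -7/12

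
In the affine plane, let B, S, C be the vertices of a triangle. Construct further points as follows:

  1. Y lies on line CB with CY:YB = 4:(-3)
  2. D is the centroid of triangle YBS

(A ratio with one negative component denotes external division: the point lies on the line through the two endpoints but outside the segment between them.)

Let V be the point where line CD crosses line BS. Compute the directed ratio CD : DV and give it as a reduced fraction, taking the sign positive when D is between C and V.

Choose coordinates B = (0, 0), S = (1, 0), C = (0, 1).
1. Y lies on line CB with CY:YB = 4:(-3) ⇒ Y = (0, -3)
2. D is the centroid of triangle YBS ⇒ D = (1/3, -1)
line CD meets BS at V = (1/6, 0)
D = C + t·(V−C) with t = 2, so CD:DV = 2:-1

CD:DV = -2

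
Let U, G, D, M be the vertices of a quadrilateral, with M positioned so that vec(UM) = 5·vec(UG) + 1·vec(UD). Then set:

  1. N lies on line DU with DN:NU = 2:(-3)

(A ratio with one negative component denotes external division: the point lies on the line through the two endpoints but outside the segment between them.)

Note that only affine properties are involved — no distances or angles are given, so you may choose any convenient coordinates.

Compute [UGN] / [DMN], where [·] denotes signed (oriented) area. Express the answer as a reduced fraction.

Choose coordinates U = (0, 0), G = (1, 0), D = (0, 1), M = (5, 1).
1. N lies on line DU with DN:NU = 2:(-3) ⇒ N = (0, 3)
2·[UGN] = 3, 2·[DMN] = 10
[UGN]:[DMN] = 3:10 = 3/10

[UGN]:[DMN] = 3/10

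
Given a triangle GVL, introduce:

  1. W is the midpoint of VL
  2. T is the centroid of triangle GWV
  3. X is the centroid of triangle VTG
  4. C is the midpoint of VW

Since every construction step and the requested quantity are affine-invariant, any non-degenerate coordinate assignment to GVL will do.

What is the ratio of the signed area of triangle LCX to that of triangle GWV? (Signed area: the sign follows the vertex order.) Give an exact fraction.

[LCX]:[GWV] = 2/3

Assign G = (0, 0), V = (1, 0), L = (0, 1) — the answer is frame-independent, so this choice is without loss of generality.
1. W is the midpoint of VL ⇒ W = (1/2, 1/2)
2. T is the centroid of triangle GWV ⇒ T = (1/2, 1/6)
3. X is the centroid of triangle VTG ⇒ X = (1/2, 1/18)
4. C is the midpoint of VW ⇒ C = (3/4, 1/4)
2·[LCX] = -1/3, 2·[GWV] = -1/2
[LCX]:[GWV] = -1/3:-1/2 = 2/3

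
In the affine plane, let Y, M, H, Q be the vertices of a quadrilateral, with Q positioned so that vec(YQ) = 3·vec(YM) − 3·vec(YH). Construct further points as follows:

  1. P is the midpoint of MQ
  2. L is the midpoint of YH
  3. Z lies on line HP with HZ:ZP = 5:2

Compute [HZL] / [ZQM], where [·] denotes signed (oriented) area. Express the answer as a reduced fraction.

[HZL]:[ZQM] = -5/2

Choose coordinates Y = (0, 0), M = (1, 0), H = (0, 1), Q = (3, -3).
1. P is the midpoint of MQ ⇒ P = (2, -3/2)
2. L is the midpoint of YH ⇒ L = (0, 1/2)
3. Z lies on line HP with HZ:ZP = 5:2 ⇒ Z = (10/7, -11/14)
2·[HZL] = -5/7, 2·[ZQM] = 2/7
[HZL]:[ZQM] = -5/7:2/7 = -5/2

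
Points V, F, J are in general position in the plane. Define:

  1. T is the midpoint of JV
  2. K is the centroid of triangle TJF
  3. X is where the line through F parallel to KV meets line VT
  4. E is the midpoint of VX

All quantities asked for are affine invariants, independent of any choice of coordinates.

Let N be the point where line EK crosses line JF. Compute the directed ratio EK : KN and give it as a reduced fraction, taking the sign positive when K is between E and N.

EK:KN = 19/2

Choose coordinates V = (0, 0), F = (1, 0), J = (0, 1).
1. T is the midpoint of JV ⇒ T = (0, 1/2)
2. K is the centroid of triangle TJF ⇒ K = (1/3, 1/2)
3. X is where the line through F parallel to KV meets line VT ⇒ X = (0, -3/2)
4. E is the midpoint of VX ⇒ E = (0, -3/4)
line EK meets JF at N = (7/19, 12/19)
K = E + t·(N−E) with t = 19/21, so EK:KN = 19/21:2/21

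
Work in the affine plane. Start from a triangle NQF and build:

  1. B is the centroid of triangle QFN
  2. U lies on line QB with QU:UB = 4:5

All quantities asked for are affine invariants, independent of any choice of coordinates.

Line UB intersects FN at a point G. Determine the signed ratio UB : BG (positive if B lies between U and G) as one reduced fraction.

Assign N = (0, 0), Q = (1, 0), F = (0, 1) — the answer is frame-independent, so this choice is without loss of generality.
1. B is the centroid of triangle QFN ⇒ B = (1/3, 1/3)
2. U lies on line QB with QU:UB = 4:5 ⇒ U = (19/27, 4/27)
line UB meets FN at G = (0, 1/2)
B = U + t·(G−U) with t = 10/19, so UB:BG = 10/19:9/19

UB:BG = 10/9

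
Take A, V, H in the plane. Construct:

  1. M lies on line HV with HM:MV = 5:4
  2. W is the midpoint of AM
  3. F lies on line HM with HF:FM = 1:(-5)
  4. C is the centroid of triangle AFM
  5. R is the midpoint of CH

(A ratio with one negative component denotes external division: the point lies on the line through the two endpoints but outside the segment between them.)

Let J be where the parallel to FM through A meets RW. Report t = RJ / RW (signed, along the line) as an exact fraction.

Choose coordinates A = (0, 0), V = (1, 0), H = (0, 1).
1. M lies on line HV with HM:MV = 5:4 ⇒ M = (5/9, 4/9)
2. W is the midpoint of AM ⇒ W = (5/18, 2/9)
3. F lies on line HM with HF:FM = 1:(-5) ⇒ F = (-5/36, 41/36)
4. C is the centroid of triangle AFM ⇒ C = (5/36, 19/36)
5. R is the midpoint of CH ⇒ R = (5/72, 55/72)
through A parallel to FM: direction (25/36, -25/36); meets RW at J = (85/144, -85/144)
J = R + t·(W−R) with t = 5/2

t = 5/2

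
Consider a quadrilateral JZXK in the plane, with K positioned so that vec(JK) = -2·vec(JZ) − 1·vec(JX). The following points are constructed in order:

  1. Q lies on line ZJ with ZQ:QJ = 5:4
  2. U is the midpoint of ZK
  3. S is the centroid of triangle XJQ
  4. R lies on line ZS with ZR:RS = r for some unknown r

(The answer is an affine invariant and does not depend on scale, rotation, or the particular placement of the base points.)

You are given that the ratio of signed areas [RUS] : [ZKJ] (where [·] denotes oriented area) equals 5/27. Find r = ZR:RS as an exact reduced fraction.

r = 4

Set J = (0, 0), Z = (1, 0), X = (0, 1), K = (-2, -1); any affine frame gives the same invariant.
1. Q lies on line ZJ with ZQ:QJ = 5:4 ⇒ Q = (4/9, 0)
2. U is the midpoint of ZK ⇒ U = (-1/2, -1/2)
3. S is the centroid of triangle XJQ ⇒ S = (4/27, 1/3)
4. With ZR:RS = r, write λ = r/(r+1) so R = Z + λ·(S−Z); R is affine-linear in λ
Every point depending on R is an affine combination of R and λ-independent points, so each such coordinate is linear in λ; the λ² term in each signed area is a multiple of (S−Z)×(S−Z) = 0, so 2·[RUS] and 2·[ZKJ] are each linear in λ. Evaluating at λ=0 and λ=1:
  2·[RUS] = 25/27·λ − 25/27,   2·[ZKJ] = -1
So [RUS]:[ZKJ] = (25/27·λ − 25/27) / (-1). Setting this equal to 5/27:
  25/27·λ − 25/27 = 5/27·(-1)  ⇒  λ = 4/5
Then r = λ/(1−λ) = (4/5)/(1/5) = 4. Check: with r = 4, R = (43/135, 4/15) and [RUS]:[ZKJ] = 5/27 as required.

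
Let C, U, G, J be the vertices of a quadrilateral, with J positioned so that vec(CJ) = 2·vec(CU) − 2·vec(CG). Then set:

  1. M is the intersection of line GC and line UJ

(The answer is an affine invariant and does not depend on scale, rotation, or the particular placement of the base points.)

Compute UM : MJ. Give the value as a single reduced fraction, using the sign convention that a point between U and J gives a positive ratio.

Assign C = (0, 0), U = (1, 0), G = (0, 1), J = (2, -2) — the answer is frame-independent, so this choice is without loss of generality.
1. M is the intersection of line GC and line UJ ⇒ M = (0, 2)
M = U + t·(J−U) with t = -1, so UM:MJ = t:(1−t) = -1:2

UM:MJ = -1/2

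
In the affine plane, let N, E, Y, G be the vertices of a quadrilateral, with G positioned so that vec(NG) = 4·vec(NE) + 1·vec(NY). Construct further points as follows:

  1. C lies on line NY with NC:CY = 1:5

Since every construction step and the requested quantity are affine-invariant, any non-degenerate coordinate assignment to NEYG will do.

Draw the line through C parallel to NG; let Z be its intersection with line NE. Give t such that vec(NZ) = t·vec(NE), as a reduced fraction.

Assign N = (0, 0), E = (1, 0), Y = (0, 1), G = (4, 1) — the answer is frame-independent, so this choice is without loss of generality.
1. C lies on line NY with NC:CY = 1:5 ⇒ C = (0, 1/6)
through C parallel to NG: direction (4, 1); meets NE at Z = (-2/3, 0)
Z = N + t·(E−N) with t = -2/3

t = -2/3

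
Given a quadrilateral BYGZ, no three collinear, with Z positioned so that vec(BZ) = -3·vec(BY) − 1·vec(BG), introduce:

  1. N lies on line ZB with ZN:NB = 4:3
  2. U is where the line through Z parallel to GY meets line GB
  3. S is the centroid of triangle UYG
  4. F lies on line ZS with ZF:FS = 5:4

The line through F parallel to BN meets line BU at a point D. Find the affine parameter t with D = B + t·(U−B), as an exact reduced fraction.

t = 25/162

Work in coordinates with B = (0, 0), Y = (1, 0), G = (0, 1), Z = (-3, -1).
1. N lies on line ZB with ZN:NB = 4:3 ⇒ N = (-9/7, -3/7)
2. U is where the line through Z parallel to GY meets line GB ⇒ U = (0, -4)
3. S is the centroid of triangle UYG ⇒ S = (1/3, -1)
4. F lies on line ZS with ZF:FS = 5:4 ⇒ F = (-31/27, -1)
through F parallel to BN: direction (-9/7, -3/7); meets BU at D = (0, -50/81)
D = B + t·(U−B) with t = 25/162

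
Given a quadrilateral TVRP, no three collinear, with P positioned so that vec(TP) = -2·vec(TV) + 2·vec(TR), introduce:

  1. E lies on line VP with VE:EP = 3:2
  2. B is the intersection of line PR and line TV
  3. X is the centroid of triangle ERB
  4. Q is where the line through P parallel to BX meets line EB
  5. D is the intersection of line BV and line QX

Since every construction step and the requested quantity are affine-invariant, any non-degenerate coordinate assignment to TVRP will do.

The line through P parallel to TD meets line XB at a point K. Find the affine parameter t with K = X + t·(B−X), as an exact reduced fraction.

Assign T = (0, 0), V = (1, 0), R = (0, 1), P = (-2, 2) — the answer is frame-independent, so this choice is without loss of generality.
1. E lies on line VP with VE:EP = 3:2 ⇒ E = (-4/5, 6/5)
2. B is the intersection of line PR and line TV ⇒ B = (2, 0)
3. X is the centroid of triangle ERB ⇒ X = (2/5, 11/15)
4. Q is where the line through P parallel to BX meets line EB ⇒ Q = (38/5, -12/5)
5. D is the intersection of line BV and line QX ⇒ D = (98/47, 0)
through P parallel to TD: direction (98/47, 0); meets XB at K = (-26/11, 2)
K = X + t·(B−X) with t = -19/11

t = -19/11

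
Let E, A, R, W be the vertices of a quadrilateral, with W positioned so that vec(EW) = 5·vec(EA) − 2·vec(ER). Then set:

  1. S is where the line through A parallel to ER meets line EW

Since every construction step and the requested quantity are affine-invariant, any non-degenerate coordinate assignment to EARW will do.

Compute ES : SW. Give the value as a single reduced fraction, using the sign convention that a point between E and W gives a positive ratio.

Set E = (0, 0), A = (1, 0), R = (0, 1), W = (5, -2); any affine frame gives the same invariant.
1. S is where the line through A parallel to ER meets line EW ⇒ S = (1, -2/5)
S = E + t·(W−E) with t = 1/5, so ES:SW = t:(1−t) = 1/5:4/5

ES:SW = 1/4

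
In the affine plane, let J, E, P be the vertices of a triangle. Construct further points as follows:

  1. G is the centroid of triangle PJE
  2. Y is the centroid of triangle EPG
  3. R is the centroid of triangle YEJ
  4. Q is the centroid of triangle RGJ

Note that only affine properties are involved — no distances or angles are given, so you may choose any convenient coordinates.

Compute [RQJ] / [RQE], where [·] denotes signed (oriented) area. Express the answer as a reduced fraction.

Choose coordinates J = (0, 0), E = (1, 0), P = (0, 1).
1. G is the centroid of triangle PJE ⇒ G = (1/3, 1/3)
2. Y is the centroid of triangle EPG ⇒ Y = (4/9, 4/9)
3. R is the centroid of triangle YEJ ⇒ R = (13/27, 4/27)
4. Q is the centroid of triangle RGJ ⇒ Q = (22/81, 13/81)
2·[RQJ] = 1/27, 2·[RQE] = 2/81
[RQJ]:[RQE] = 1/27:2/81 = 3/2

[RQJ]:[RQE] = 3/2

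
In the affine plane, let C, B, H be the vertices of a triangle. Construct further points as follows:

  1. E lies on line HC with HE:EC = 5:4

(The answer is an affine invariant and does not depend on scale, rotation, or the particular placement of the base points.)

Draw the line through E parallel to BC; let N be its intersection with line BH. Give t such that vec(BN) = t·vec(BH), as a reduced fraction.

Choose coordinates C = (0, 0), B = (1, 0), H = (0, 1).
1. E lies on line HC with HE:EC = 5:4 ⇒ E = (0, 4/9)
through E parallel to BC: direction (-1, 0); meets BH at N = (5/9, 4/9)
N = B + t·(H−B) with t = 4/9

t = 4/9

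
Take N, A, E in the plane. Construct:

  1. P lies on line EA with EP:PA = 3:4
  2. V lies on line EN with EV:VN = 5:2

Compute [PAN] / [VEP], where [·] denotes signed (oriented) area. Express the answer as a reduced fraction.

[PAN]:[VEP] = 28/15

Work in coordinates with N = (0, 0), A = (1, 0), E = (0, 1).
1. P lies on line EA with EP:PA = 3:4 ⇒ P = (3/7, 4/7)
2. V lies on line EN with EV:VN = 5:2 ⇒ V = (0, 2/7)
2·[PAN] = -4/7, 2·[VEP] = -15/49
[PAN]:[VEP] = -4/7:-15/49 = 28/15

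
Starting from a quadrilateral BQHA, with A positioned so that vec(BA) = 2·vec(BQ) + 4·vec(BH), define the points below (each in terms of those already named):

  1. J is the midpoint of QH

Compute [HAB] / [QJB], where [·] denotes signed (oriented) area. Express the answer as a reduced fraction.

[HAB]:[QJB] = -4

Work in coordinates with B = (0, 0), Q = (1, 0), H = (0, 1), A = (2, 4).
1. J is the midpoint of QH ⇒ J = (1/2, 1/2)
2·[HAB] = -2, 2·[QJB] = 1/2
[HAB]:[QJB] = -2:1/2 = -4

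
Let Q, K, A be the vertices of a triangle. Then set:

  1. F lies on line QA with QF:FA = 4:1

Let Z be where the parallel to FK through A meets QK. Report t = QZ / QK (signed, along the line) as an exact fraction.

t = 5/4

Set Q = (0, 0), K = (1, 0), A = (0, 1); any affine frame gives the same invariant.
1. F lies on line QA with QF:FA = 4:1 ⇒ F = (0, 4/5)
through A parallel to FK: direction (1, -4/5); meets QK at Z = (5/4, 0)
Z = Q + t·(K−Q) with t = 5/4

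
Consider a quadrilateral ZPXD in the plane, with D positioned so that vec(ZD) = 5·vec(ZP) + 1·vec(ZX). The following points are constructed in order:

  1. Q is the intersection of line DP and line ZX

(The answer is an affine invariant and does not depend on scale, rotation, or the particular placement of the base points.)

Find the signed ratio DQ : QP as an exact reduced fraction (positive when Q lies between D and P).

Assign Z = (0, 0), P = (1, 0), X = (0, 1), D = (5, 1) — the answer is frame-independent, so this choice is without loss of generality.
1. Q is the intersection of line DP and line ZX ⇒ Q = (0, -1/4)
Q = D + t·(P−D) with t = 5/4, so DQ:QP = t:(1−t) = 5/4:-1/4

DQ:QP = -5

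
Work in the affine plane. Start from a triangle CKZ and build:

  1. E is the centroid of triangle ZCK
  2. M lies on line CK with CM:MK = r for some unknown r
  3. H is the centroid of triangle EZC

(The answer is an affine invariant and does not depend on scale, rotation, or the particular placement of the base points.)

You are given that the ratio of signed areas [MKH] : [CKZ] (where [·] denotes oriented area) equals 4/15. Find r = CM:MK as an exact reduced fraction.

Set C = (0, 0), K = (1, 0), Z = (0, 1); any affine frame gives the same invariant.
1. E is the centroid of triangle ZCK ⇒ E = (1/3, 1/3)
2. With CM:MK = r, write λ = r/(r+1) so M = C + λ·(K−C); M is affine-linear in λ
3. H is the centroid of triangle EZC ⇒ H = (1/9, 4/9)
Every point depending on M is an affine combination of M and λ-independent points, so each such coordinate is linear in λ; the λ² term in each signed area is a multiple of (K−C)×(K−C) = 0, so 2·[MKH] and 2·[CKZ] are each linear in λ. Evaluating at λ=0 and λ=1:
  2·[MKH] = -4/9·λ + 4/9,   2·[CKZ] = 1
So [MKH]:[CKZ] = (-4/9·λ + 4/9) / (1). Setting this equal to 4/15:
  -4/9·λ + 4/9 = 4/15·(1)  ⇒  λ = 2/5
Then r = λ/(1−λ) = (2/5)/(3/5) = 2/3. Check: with r = 2/3, M = (2/5, 0) and [MKH]:[CKZ] = 4/15 as required.

r = 2/3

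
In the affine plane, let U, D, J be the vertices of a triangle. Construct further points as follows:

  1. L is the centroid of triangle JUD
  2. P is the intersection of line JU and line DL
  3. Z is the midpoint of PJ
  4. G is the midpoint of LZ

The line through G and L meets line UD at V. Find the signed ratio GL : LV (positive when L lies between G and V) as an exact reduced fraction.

Work in coordinates with U = (0, 0), D = (1, 0), J = (0, 1).
1. L is the centroid of triangle JUD ⇒ L = (1/3, 1/3)
2. P is the intersection of line JU and line DL ⇒ P = (0, 1/2)
3. Z is the midpoint of PJ ⇒ Z = (0, 3/4)
4. G is the midpoint of LZ ⇒ G = (1/6, 13/24)
line GL meets UD at V = (3/5, 0)
L = G + t·(V−G) with t = 5/13, so GL:LV = 5/13:8/13

GL:LV = 5/8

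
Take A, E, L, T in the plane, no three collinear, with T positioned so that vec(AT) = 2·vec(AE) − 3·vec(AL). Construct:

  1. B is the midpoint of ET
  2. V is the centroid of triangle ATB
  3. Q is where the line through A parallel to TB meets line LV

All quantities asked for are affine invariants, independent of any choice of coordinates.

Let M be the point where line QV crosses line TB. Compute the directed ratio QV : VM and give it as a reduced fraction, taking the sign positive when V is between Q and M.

QV:VM = 2

Assign A = (0, 0), E = (1, 0), L = (0, 1), T = (2, -3) — the answer is frame-independent, so this choice is without loss of generality.
1. B is the midpoint of ET ⇒ B = (3/2, -3/2)
2. V is the centroid of triangle ATB ⇒ V = (7/6, -3/2)
3. Q is where the line through A parallel to TB meets line LV ⇒ Q = (-7/6, 7/2)
line QV meets TB at M = (7/3, -4)
V = Q + t·(M−Q) with t = 2/3, so QV:VM = 2/3:1/3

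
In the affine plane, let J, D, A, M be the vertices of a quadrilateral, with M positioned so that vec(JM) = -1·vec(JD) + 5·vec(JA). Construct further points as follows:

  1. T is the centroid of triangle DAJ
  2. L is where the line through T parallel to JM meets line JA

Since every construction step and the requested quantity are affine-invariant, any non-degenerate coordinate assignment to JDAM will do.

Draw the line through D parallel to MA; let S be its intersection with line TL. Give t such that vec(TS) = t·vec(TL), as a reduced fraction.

Assign J = (0, 0), D = (1, 0), A = (0, 1), M = (-1, 5) — the answer is frame-independent, so this choice is without loss of generality.
1. T is the centroid of triangle DAJ ⇒ T = (1/3, 1/3)
2. L is where the line through T parallel to JM meets line JA ⇒ L = (0, 2)
through D parallel to MA: direction (1, -4); meets TL at S = (-2, 12)
S = T + t·(L−T) with t = 7

t = 7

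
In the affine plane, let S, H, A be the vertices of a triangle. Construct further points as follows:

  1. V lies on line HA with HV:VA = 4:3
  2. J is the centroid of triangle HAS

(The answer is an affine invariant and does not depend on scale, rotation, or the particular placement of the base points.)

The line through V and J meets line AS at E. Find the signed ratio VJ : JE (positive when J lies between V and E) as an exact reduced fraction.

VJ:JE = 2/7

Work in coordinates with S = (0, 0), H = (1, 0), A = (0, 1).
1. V lies on line HA with HV:VA = 4:3 ⇒ V = (3/7, 4/7)
2. J is the centroid of triangle HAS ⇒ J = (1/3, 1/3)
line VJ meets AS at E = (0, -1/2)
J = V + t·(E−V) with t = 2/9, so VJ:JE = 2/9:7/9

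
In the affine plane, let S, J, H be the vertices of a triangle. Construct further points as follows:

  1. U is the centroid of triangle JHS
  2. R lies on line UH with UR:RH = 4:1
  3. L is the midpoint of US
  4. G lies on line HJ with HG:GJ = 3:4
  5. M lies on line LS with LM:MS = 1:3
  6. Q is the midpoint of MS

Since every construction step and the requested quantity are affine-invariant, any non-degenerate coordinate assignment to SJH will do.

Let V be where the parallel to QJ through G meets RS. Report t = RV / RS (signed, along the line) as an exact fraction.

t = 61/196

Set S = (0, 0), J = (1, 0), H = (0, 1); any affine frame gives the same invariant.
1. U is the centroid of triangle JHS ⇒ U = (1/3, 1/3)
2. R lies on line UH with UR:RH = 4:1 ⇒ R = (1/15, 13/15)
3. L is the midpoint of US ⇒ L = (1/6, 1/6)
4. G lies on line HJ with HG:GJ = 3:4 ⇒ G = (3/7, 4/7)
5. M lies on line LS with LM:MS = 1:3 ⇒ M = (1/8, 1/8)
6. Q is the midpoint of MS ⇒ Q = (1/16, 1/16)
through G parallel to QJ: direction (15/16, -1/16); meets RS at V = (9/196, 117/196)
V = R + t·(S−R) with t = 61/196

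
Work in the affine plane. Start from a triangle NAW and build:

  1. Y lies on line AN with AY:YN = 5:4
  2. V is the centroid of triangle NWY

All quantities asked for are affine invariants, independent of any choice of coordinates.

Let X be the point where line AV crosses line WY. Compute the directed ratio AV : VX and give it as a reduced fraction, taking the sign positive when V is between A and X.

Choose coordinates N = (0, 0), A = (1, 0), W = (0, 1).
1. Y lies on line AN with AY:YN = 5:4 ⇒ Y = (4/9, 0)
2. V is the centroid of triangle NWY ⇒ V = (4/27, 1/3)
line AV meets WY at X = (56/171, 5/19)
V = A + t·(X−A) with t = 19/15, so AV:VX = 19/15:-4/15

AV:VX = -19/4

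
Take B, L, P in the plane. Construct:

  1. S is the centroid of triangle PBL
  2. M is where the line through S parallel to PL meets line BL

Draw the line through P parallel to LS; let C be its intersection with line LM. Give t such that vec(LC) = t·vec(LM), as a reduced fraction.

Assign B = (0, 0), L = (1, 0), P = (0, 1) — the answer is frame-independent, so this choice is without loss of generality.
1. S is the centroid of triangle PBL ⇒ S = (1/3, 1/3)
2. M is where the line through S parallel to PL meets line BL ⇒ M = (2/3, 0)
through P parallel to LS: direction (-2/3, 1/3); meets LM at C = (2, 0)
C = L + t·(M−L) with t = -3

t = -3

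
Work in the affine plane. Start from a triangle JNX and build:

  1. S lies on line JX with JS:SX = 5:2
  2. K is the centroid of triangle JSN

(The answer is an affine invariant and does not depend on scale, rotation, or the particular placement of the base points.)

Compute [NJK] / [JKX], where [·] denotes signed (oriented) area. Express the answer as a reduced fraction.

[NJK]:[JKX] = -5/7

Work in coordinates with J = (0, 0), N = (1, 0), X = (0, 1).
1. S lies on line JX with JS:SX = 5:2 ⇒ S = (0, 5/7)
2. K is the centroid of triangle JSN ⇒ K = (1/3, 5/21)
2·[NJK] = -5/21, 2·[JKX] = 1/3
[NJK]:[JKX] = -5/21:1/3 = -5/7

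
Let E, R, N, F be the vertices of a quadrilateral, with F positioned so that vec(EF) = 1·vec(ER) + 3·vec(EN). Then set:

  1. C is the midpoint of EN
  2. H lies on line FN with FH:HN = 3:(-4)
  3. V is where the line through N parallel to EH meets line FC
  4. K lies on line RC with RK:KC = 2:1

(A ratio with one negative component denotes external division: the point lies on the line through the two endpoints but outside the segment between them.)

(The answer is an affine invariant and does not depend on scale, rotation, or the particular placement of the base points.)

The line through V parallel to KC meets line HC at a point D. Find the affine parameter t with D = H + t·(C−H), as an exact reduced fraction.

Set E = (0, 0), R = (1, 0), N = (0, 1), F = (1, 3); any affine frame gives the same invariant.
1. C is the midpoint of EN ⇒ C = (0, 1/2)
2. H lies on line FN with FH:HN = 3:(-4) ⇒ H = (4, 9)
3. V is where the line through N parallel to EH meets line FC ⇒ V = (2, 11/2)
4. K lies on line RC with RK:KC = 2:1 ⇒ K = (1/3, 1/3)
through V parallel to KC: direction (-1/3, 1/6); meets HC at D = (16/7, 75/14)
D = H + t·(C−H) with t = 3/7

t = 3/7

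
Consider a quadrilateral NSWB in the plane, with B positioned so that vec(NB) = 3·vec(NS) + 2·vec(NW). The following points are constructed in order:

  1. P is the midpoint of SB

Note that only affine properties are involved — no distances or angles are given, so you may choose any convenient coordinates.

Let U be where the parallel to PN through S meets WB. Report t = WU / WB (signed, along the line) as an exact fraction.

Work in coordinates with N = (0, 0), S = (1, 0), W = (0, 1), B = (3, 2).
1. P is the midpoint of SB ⇒ P = (2, 1)
through S parallel to PN: direction (-2, -1); meets WB at U = (9, 4)
U = W + t·(B−W) with t = 3

t = 3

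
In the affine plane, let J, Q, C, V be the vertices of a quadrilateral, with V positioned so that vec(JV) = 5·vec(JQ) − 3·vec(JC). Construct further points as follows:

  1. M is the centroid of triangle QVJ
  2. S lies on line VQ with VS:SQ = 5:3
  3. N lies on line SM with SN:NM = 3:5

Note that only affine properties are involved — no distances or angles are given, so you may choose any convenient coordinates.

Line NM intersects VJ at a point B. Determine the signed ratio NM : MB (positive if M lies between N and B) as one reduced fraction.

Work in coordinates with J = (0, 0), Q = (1, 0), C = (0, 1), V = (5, -3).
1. M is the centroid of triangle QVJ ⇒ M = (2, -1)
2. S lies on line VQ with VS:SQ = 5:3 ⇒ S = (5/2, -9/8)
3. N lies on line SM with SN:NM = 3:5 ⇒ N = (37/16, -69/64)
line NM meets VJ at B = (10/7, -6/7)
M = N + t·(B−N) with t = 35/99, so NM:MB = 35/99:64/99

NM:MB = 35/64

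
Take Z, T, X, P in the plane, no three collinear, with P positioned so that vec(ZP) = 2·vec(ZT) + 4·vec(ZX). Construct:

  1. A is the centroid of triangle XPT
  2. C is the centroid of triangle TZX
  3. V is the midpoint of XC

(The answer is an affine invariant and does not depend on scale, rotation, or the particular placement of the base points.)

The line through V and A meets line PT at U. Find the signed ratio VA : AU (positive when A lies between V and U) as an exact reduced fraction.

Assign Z = (0, 0), T = (1, 0), X = (0, 1), P = (2, 4) — the answer is frame-independent, so this choice is without loss of generality.
1. A is the centroid of triangle XPT ⇒ A = (1, 5/3)
2. C is the centroid of triangle TZX ⇒ C = (1/3, 1/3)
3. V is the midpoint of XC ⇒ V = (1/6, 2/3)
line VA meets PT at U = (67/42, 50/21)
A = V + t·(U−V) with t = 7/12, so VA:AU = 7/12:5/12

VA:AU = 7/5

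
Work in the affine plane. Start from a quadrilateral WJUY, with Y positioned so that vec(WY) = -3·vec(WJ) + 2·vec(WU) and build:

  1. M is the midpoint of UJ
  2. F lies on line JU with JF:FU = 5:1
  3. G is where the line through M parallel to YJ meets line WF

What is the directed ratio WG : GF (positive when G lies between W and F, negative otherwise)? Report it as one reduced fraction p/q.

Work in coordinates with W = (0, 0), J = (1, 0), U = (0, 1), Y = (-3, 2).
1. M is the midpoint of UJ ⇒ M = (1/2, 1/2)
2. F lies on line JU with JF:FU = 5:1 ⇒ F = (1/6, 5/6)
3. G is where the line through M parallel to YJ meets line WF ⇒ G = (3/22, 15/22)
G = W + t·(F−W) with t = 9/11, so WG:GF = t:(1−t) = 9/11:2/11

WG:GF = 9/2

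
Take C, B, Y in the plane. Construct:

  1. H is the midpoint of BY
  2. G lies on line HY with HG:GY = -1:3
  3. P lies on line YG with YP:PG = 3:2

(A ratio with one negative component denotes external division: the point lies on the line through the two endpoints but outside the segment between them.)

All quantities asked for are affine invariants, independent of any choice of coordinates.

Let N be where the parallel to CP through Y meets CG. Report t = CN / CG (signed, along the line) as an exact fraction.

t = -3/2

Set C = (0, 0), B = (1, 0), Y = (0, 1); any affine frame gives the same invariant.
1. H is the midpoint of BY ⇒ H = (1/2, 1/2)
2. G lies on line HY with HG:GY = -1:3 ⇒ G = (3/4, 1/4)
3. P lies on line YG with YP:PG = 3:2 ⇒ P = (9/20, 11/20)
through Y parallel to CP: direction (9/20, 11/20); meets CG at N = (-9/8, -3/8)
N = C + t·(G−C) with t = -3/2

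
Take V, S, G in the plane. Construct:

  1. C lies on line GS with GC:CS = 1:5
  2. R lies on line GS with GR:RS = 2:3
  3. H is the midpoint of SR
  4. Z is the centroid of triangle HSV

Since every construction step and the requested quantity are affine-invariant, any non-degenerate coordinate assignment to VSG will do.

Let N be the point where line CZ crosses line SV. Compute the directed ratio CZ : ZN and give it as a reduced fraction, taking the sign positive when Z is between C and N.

CZ:ZN = 22/3

Choose coordinates V = (0, 0), S = (1, 0), G = (0, 1).
1. C lies on line GS with GC:CS = 1:5 ⇒ C = (1/6, 5/6)
2. R lies on line GS with GR:RS = 2:3 ⇒ R = (2/5, 3/5)
3. H is the midpoint of SR ⇒ H = (7/10, 3/10)
4. Z is the centroid of triangle HSV ⇒ Z = (17/30, 1/10)
line CZ meets SV at N = (41/66, 0)
Z = C + t·(N−C) with t = 22/25, so CZ:ZN = 22/25:3/25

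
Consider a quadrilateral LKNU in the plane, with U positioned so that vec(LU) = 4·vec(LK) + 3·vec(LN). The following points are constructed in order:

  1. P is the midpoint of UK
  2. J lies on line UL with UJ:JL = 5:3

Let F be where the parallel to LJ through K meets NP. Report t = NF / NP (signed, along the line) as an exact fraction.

t = 14/11

Set L = (0, 0), K = (1, 0), N = (0, 1), U = (4, 3); any affine frame gives the same invariant.
1. P is the midpoint of UK ⇒ P = (5/2, 3/2)
2. J lies on line UL with UJ:JL = 5:3 ⇒ J = (3/2, 9/8)
through K parallel to LJ: direction (3/2, 9/8); meets NP at F = (35/11, 18/11)
F = N + t·(P−N) with t = 14/11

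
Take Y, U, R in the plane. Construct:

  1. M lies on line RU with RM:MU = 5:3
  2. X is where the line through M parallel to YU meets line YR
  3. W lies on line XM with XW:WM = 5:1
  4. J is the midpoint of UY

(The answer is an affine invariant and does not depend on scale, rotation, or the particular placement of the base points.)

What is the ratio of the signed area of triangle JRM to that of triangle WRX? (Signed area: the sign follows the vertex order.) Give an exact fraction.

Assign Y = (0, 0), U = (1, 0), R = (0, 1) — the answer is frame-independent, so this choice is without loss of generality.
1. M lies on line RU with RM:MU = 5:3 ⇒ M = (5/8, 3/8)
2. X is where the line through M parallel to YU meets line YR ⇒ X = (0, 3/8)
3. W lies on line XM with XW:WM = 5:1 ⇒ W = (25/48, 3/8)
4. J is the midpoint of UY ⇒ J = (1/2, 0)
2·[JRM] = -5/16, 2·[WRX] = 125/384
[JRM]:[WRX] = -5/16:125/384 = -24/25

[JRM]:[WRX] = -24/25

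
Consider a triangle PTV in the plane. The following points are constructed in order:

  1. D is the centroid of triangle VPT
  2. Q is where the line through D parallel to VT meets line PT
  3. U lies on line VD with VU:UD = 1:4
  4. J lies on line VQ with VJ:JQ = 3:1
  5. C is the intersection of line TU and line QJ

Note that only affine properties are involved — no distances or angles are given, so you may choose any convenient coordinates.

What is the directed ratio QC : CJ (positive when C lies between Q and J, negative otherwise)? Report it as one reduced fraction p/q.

Work in coordinates with P = (0, 0), T = (1, 0), V = (0, 1).
1. D is the centroid of triangle VPT ⇒ D = (1/3, 1/3)
2. Q is where the line through D parallel to VT meets line PT ⇒ Q = (2/3, 0)
3. U lies on line VD with VU:UD = 1:4 ⇒ U = (1/15, 13/15)
4. J lies on line VQ with VJ:JQ = 3:1 ⇒ J = (1/2, 1/4)
5. C is the intersection of line TU and line QJ ⇒ C = (1/8, 13/16)
C = Q + t·(J−Q) with t = 13/4, so QC:CJ = t:(1−t) = 13/4:-9/4

QC:CJ = -13/9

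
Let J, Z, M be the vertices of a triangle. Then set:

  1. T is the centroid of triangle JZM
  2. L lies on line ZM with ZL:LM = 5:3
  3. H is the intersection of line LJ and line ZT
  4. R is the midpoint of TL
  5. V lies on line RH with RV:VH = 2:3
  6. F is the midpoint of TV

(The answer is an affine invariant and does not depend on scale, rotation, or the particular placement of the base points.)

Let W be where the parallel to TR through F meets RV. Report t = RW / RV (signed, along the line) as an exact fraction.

Work in coordinates with J = (0, 0), Z = (1, 0), M = (0, 1).
1. T is the centroid of triangle JZM ⇒ T = (1/3, 1/3)
2. L lies on line ZM with ZL:LM = 5:3 ⇒ L = (3/8, 5/8)
3. H is the intersection of line LJ and line ZT ⇒ H = (3/13, 5/13)
4. R is the midpoint of TL ⇒ R = (17/48, 23/48)
5. V lies on line RH with RV:VH = 2:3 ⇒ V = (317/1040, 459/1040)
6. F is the midpoint of TV ⇒ F = (1991/6240, 2417/6240)
through F parallel to TR: direction (1/48, 7/48); meets RV at W = (257/780, 359/780)
W = R + t·(V−R) with t = 1/2

t = 1/2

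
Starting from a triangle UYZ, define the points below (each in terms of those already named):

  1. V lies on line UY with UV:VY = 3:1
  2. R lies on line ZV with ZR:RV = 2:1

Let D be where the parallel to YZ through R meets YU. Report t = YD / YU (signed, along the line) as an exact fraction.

t = 1/6

Work in coordinates with U = (0, 0), Y = (1, 0), Z = (0, 1).
1. V lies on line UY with UV:VY = 3:1 ⇒ V = (3/4, 0)
2. R lies on line ZV with ZR:RV = 2:1 ⇒ R = (1/2, 1/3)
through R parallel to YZ: direction (-1, 1); meets YU at D = (5/6, 0)
D = Y + t·(U−Y) with t = 1/6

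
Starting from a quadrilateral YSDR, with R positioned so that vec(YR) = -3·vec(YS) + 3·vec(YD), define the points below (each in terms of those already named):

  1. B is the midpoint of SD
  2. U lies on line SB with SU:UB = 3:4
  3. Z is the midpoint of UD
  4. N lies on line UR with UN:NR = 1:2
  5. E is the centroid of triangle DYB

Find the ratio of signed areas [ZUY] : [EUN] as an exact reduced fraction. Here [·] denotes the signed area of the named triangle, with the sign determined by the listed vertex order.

[ZUY]:[EUN] = -11/6

Set Y = (0, 0), S = (1, 0), D = (0, 1), R = (-3, 3); any affine frame gives the same invariant.
1. B is the midpoint of SD ⇒ B = (1/2, 1/2)
2. U lies on line SB with SU:UB = 3:4 ⇒ U = (11/14, 3/14)
3. Z is the midpoint of UD ⇒ Z = (11/28, 17/28)
4. N lies on line UR with UN:NR = 1:2 ⇒ N = (-10/21, 8/7)
5. E is the centroid of triangle DYB ⇒ E = (1/6, 1/2)
2·[ZUY] = -11/28, 2·[EUN] = 3/14
[ZUY]:[EUN] = -11/28:3/14 = -11/6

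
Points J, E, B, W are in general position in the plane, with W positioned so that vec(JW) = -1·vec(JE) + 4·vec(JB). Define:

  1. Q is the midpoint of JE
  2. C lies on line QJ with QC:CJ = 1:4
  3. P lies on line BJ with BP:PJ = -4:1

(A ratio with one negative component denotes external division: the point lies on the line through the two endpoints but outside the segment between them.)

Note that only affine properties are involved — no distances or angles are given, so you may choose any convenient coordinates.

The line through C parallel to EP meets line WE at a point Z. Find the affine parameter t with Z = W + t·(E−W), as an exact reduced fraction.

Set J = (0, 0), E = (1, 0), B = (0, 1), W = (-1, 4); any affine frame gives the same invariant.
1. Q is the midpoint of JE ⇒ Q = (1/2, 0)
2. C lies on line QJ with QC:CJ = 1:4 ⇒ C = (2/5, 0)
3. P lies on line BJ with BP:PJ = -4:1 ⇒ P = (0, -1/3)
through C parallel to EP: direction (-1, -1/3); meets WE at Z = (32/35, 6/35)
Z = W + t·(E−W) with t = 67/70

t = 67/70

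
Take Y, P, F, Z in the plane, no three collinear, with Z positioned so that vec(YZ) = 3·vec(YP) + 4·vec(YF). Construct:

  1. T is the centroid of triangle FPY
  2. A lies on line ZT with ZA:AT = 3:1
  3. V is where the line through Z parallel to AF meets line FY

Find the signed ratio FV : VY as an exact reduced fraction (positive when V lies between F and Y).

FV:VY = -9/13

Work in coordinates with Y = (0, 0), P = (1, 0), F = (0, 1), Z = (3, 4).
1. T is the centroid of triangle FPY ⇒ T = (1/3, 1/3)
2. A lies on line ZT with ZA:AT = 3:1 ⇒ A = (1, 5/4)
3. V is where the line through Z parallel to AF meets line FY ⇒ V = (0, 13/4)
V = F + t·(Y−F) with t = -9/4, so FV:VY = t:(1−t) = -9/4:13/4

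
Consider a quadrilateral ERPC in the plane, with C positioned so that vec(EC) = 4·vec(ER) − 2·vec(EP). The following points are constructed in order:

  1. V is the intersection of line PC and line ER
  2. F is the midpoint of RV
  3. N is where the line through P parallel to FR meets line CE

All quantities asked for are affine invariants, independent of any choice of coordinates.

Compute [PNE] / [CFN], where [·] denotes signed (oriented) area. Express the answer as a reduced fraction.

Set E = (0, 0), R = (1, 0), P = (0, 1), C = (4, -2); any affine frame gives the same invariant.
1. V is the intersection of line PC and line ER ⇒ V = (4/3, 0)
2. F is the midpoint of RV ⇒ F = (7/6, 0)
3. N is where the line through P parallel to FR meets line CE ⇒ N = (-2, 1)
2·[PNE] = 2, 2·[CFN] = 7/2
[PNE]:[CFN] = 2:7/2 = 4/7

[PNE]:[CFN] = 4/7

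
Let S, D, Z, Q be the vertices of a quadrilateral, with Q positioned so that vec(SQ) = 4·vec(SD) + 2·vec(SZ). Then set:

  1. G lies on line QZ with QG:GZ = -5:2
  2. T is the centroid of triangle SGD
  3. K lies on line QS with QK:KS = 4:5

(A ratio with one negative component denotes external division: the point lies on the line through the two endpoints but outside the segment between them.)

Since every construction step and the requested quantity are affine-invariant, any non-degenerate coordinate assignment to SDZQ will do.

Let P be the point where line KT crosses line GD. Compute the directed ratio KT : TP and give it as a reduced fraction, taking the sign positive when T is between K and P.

KT:TP = -124/3

Work in coordinates with S = (0, 0), D = (1, 0), Z = (0, 1), Q = (4, 2).
1. G lies on line QZ with QG:GZ = -5:2 ⇒ G = (-8/3, 1/3)
2. T is the centroid of triangle SGD ⇒ T = (-5/9, 1/9)
3. K lies on line QS with QK:KS = 4:5 ⇒ K = (20/9, 10/9)
line KT meets GD at P = (-545/1116, 151/1116)
T = K + t·(P−K) with t = 124/121, so KT:TP = 124/121:-3/121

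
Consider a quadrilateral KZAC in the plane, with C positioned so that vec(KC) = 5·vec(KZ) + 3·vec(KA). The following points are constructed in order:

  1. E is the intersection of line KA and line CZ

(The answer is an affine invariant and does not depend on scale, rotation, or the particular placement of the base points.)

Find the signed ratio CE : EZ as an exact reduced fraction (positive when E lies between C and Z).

CE:EZ = -5

Set K = (0, 0), Z = (1, 0), A = (0, 1), C = (5, 3); any affine frame gives the same invariant.
1. E is the intersection of line KA and line CZ ⇒ E = (0, -3/4)
E = C + t·(Z−C) with t = 5/4, so CE:EZ = t:(1−t) = 5/4:-1/4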